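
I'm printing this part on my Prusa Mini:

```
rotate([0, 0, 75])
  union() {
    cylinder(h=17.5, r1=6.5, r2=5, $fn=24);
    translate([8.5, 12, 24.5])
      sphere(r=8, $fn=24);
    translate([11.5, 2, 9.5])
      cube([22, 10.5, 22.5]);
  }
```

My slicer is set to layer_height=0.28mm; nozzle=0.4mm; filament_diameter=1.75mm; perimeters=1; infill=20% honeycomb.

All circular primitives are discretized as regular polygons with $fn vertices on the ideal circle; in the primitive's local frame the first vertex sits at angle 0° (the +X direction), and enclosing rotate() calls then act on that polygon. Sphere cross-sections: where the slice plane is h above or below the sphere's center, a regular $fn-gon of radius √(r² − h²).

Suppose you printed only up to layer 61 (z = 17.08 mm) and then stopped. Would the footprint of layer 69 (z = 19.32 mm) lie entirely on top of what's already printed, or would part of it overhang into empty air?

part overhangs

Compare the two slices. At z = 17.08: the cone: at t=0.976 of its height the radius interpolates to r₁+(r₂−r₁)t = 5.036, giving a regular 24-gon of that circumradius (area = (24/2)·5.036²·sin(360°/24) = 78.77 mm²); the r=8 sphere at (8.5, 12) contributes a regular 24-gon of circumradius √(8²−7.42²) = 2.991 (area = (24/2)·2.991²·sin(360°/24) = 27.78 mm²); the cube at (11.5, 2) (footprint 22×10.5) is included at this height (area 231.00 mm²); Taking the union: the 3 present regions are separate (no shared area or edge), so areas and boundary lengths simply add and each stays a separate island — area = 337.55 mm²; (rotated 75° about Z; rotation is an isometry so areas/perimeters/island counts are preserved). At z = 19.32: the cone is not intersected at this z (z outside [0, 17.5]); the r=8 sphere at (8.5, 12) slices to a regular 24-gon of circumradius 6.097 (√(r²−h²) with h=5.18 from center) (area = (24/2)·6.097²·sin(360°/24) = 115.44 mm²); the cube at (11.5, 2) (footprint 22×10.5) is included at this height (area 231.00 mm²); Merging all regions: the regions partially overlap — summed areas 346.44 mm² minus the doubly-counted overlap 12.98 mm² gives 333.46 mm² — area = 333.46 mm²; (rotated 75° about Z; rotation is an isometry so areas/perimeters/island counts are preserved). Checking containment: at z = 19.32 the cross-section extends beyond the z = 17.08 cross-section by about 74.68 mm².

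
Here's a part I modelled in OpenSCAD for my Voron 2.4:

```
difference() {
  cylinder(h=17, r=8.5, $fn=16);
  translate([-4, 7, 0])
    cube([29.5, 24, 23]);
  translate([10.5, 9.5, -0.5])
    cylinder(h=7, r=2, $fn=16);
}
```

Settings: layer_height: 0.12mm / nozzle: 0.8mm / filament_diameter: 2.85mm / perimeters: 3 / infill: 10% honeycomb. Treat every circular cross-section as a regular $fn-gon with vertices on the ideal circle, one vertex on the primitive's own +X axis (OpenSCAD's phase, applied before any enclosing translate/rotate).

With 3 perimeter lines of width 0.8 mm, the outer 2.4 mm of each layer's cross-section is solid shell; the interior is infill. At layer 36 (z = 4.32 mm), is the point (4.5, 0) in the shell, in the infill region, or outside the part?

At z = 4.32 mm: the r=8.5 cylinder gives a regular 16-gon of circumradius 8.5 (constant along its height); the cube at (-4, 7) is present — its section is the full 29.5×24 rectangle; the r=2 cylinder at (10.5, 9.5) gives a regular 16-gon of circumradius 2 (constant along its height); After the difference (first − rest): starting from the r=8.5 cylinder, the 29.5×24 cube at (-4, 7) partially overlaps it — only the 8.65 mm² overlap (of its 708.00 mm²) is removed, clipping the outline; the r=2 cylinder at (10.5, 9.5) misses the remaining region (no effect) — 1 connected region. Overall, the cross-section is a single solid region. The nearest boundary edge runs (8.50, 0.00)→(7.85, -3.25); distance from the point to it = 3.92 mm. The point is inside the cross-section and 3.92 mm from the nearest boundary — more than the 2.4 mm shell width (3 × 0.8), so it's in the infill interior.

infill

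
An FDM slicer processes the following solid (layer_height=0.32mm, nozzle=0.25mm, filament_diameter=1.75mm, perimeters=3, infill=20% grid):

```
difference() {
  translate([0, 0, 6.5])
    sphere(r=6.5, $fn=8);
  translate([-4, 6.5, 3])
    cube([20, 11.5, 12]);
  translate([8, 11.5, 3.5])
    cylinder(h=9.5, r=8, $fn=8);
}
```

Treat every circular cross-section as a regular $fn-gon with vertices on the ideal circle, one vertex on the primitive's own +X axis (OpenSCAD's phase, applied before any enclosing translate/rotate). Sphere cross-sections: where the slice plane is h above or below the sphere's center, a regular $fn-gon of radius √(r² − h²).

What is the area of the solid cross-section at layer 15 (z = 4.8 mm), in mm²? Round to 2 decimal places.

111.33 mm²

At z = 4.8 mm: the r=6.5 sphere slices to a regular 8-gon of circumradius 6.274 (√(r²−h²) with h=1.7 from center) (area = (8/2)·6.274²·sin(360°/8) = 111.33 mm²); the 20×11.5 cube at (-4, 6.5) contributes its full rectangle (area 230.00 mm²); the r=8 cylinder at (8, 11.5) gives a regular 8-gon of circumradius 8 (constant along its height) (area = (8/2)·8.000²·sin(360°/8) = 181.02 mm²); Taking the first minus the rest: starting from the r=6.5 sphere (111.33 mm²), the 20×11.5 cube at (-4, 6.5) misses the remaining region (no effect); the r=8 cylinder at (8, 11.5) misses the remaining region (no effect) — area = 111.33 mm². Overall, the cross-section is a single solid region. Net area = 111.33 mm².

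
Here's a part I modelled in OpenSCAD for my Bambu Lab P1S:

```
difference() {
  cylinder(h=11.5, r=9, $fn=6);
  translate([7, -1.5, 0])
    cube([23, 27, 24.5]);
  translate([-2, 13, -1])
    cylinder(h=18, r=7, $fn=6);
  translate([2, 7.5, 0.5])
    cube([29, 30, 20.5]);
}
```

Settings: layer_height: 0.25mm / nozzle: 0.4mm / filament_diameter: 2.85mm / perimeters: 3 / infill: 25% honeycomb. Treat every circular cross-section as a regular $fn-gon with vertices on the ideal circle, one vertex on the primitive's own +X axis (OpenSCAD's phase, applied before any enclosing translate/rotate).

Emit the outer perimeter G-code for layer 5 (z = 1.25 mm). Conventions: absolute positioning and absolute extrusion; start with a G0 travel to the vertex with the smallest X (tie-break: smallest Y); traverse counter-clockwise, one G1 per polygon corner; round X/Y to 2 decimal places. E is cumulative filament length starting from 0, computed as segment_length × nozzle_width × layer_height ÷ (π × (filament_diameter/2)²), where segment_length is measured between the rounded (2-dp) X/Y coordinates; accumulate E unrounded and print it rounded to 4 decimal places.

G0 X-9.00 Y0.00 Z1.25
G1 X-4.50 Y-7.79 E0.1410
G1 X4.50 Y-7.79 E0.2821
G1 X8.13 Y-1.50 E0.3959
G1 X7.00 Y-1.50 E0.4137
G1 X7.00 Y3.46 E0.4914
G1 X4.67 Y7.50 E0.5645
G1 X2.00 Y7.50 E0.6064
G1 X2.00 Y7.79 E0.6109
G1 X1.99 Y7.79 E0.6111
G1 X1.50 Y6.94 E0.6264
G1 X-4.99 Y6.94 E0.7282
G1 X-9.00 Y0.00 E0.8538

At z = 1.25 mm: the r=9 cylinder gives a regular 6-gon of circumradius 9 (constant along its height); the cube at (7, -1.5) (footprint 23×27) is included at this height; the r=7 cylinder at (-2, 13) gives a regular 6-gon of circumradius 7 (constant along its height); the cube at (2, 7.5) (footprint 29×30) is included at this height; Taking the first minus the rest: starting from the r=9 cylinder, the 23×27 cube at (7, -1.5) partially overlaps it — only the 5.81 mm² overlap (of its 621.00 mm²) is removed, clipping the outline; the r=7 cylinder at (-2, 13) partially overlaps it — only the 5.56 mm² overlap (of its 127.31 mm²) is removed, clipping the outline; the 29×30 cube at (2, 7.5) partially overlaps it — only the 0.76 mm² overlap (of its 870.00 mm²) is removed, clipping the outline — 1 connected region. The outline is a single polygon with 12 vertices. Extrusion per mm of travel: 0.4 × 0.25 / (π × 1.425²) = 0.015675. Accumulating E over each segment gives final E = 0.8538.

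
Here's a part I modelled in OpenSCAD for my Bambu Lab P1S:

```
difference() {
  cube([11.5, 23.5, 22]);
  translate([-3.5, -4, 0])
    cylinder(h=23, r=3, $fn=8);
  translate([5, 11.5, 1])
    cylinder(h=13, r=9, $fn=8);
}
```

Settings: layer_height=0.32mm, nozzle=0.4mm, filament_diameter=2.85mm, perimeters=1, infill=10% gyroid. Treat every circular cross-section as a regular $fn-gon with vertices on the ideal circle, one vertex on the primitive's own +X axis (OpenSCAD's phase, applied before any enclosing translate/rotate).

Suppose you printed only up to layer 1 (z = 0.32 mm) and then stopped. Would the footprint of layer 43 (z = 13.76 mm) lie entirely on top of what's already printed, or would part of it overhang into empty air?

entirely on top

Compare the two slices. At z = 0.32: the cube (footprint 11.5×23.5) is included at this height (area 270.25 mm²); the cylinder at (-3.5, -4): section is a regular 8-gon, circumradius r=3 (area = (8/2)·3.000²·sin(360°/8) = 25.46 mm²); the cylinder at (5, 11.5) is not intersected at this z (z outside [1, 14]); Taking the first minus the rest: starting from the 11.5×23.5 cube (270.25 mm²), the r=3 cylinder at (-3.5, -4) misses the remaining region (no effect) — area = 270.25 mm². At z = 13.76: the 11.5×23.5 cube contributes its full rectangle (area 270.25 mm²); the r=3 cylinder at (-3.5, -4) gives a regular 8-gon of circumradius 3 (constant along its height) (area = (8/2)·3.000²·sin(360°/8) = 25.46 mm²); the r=9 cylinder at (5, 11.5) gives a regular 8-gon of circumradius 9 (constant along its height) (area = (8/2)·9.000²·sin(360°/8) = 229.10 mm²); Taking the first minus the rest: starting from the 11.5×23.5 cube (270.25 mm²), the r=3 cylinder at (-3.5, -4) misses the remaining region (no effect); the r=9 cylinder at (5, 11.5) partially overlaps it — only the 179.11 mm² overlap (of its 229.10 mm²) is removed, clipping the outline — area = 91.14 mm². Checking containment: the cross-section at z = 13.76 is a subset of the cross-section at z = 0.32.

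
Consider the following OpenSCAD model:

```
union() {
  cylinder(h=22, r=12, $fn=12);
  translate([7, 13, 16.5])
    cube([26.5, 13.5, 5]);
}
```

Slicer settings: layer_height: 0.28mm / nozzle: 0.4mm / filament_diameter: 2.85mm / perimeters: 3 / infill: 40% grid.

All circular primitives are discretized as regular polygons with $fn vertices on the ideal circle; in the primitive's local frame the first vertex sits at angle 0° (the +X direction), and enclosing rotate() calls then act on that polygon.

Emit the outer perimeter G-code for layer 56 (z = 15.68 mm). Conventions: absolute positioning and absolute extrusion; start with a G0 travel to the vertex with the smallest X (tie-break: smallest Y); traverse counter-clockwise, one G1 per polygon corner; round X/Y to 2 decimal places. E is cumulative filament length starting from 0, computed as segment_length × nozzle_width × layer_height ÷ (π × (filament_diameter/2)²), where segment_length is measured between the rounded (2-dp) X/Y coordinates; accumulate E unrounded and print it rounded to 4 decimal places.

At z = 15.68 mm: the r=12 cylinder gives a regular 12-gon of circumradius 12 (constant along its height); the cube at (7, 13) is absent (z outside [16.5, 21.5]); Combining (union): only the r=12 cylinder is present, so the union is just that shape — 1 connected region. The outline is a single polygon with 12 vertices. Extrusion per mm of travel: 0.4 × 0.28 / (π × 1.425²) = 0.017557. Accumulating E over each segment gives final E = 1.3085.

G0 X-12.00 Y0.00 Z15.68
G1 X-10.39 Y-6.00 E0.1091
G1 X-6.00 Y-10.39 E0.2181
G1 X0.00 Y-12.00 E0.3271
G1 X6.00 Y-10.39 E0.4362
G1 X10.39 Y-6.00 E0.5452
G1 X12.00 Y0.00 E0.6543
G1 X10.39 Y6.00 E0.7633
G1 X6.00 Y10.39 E0.8723
G1 X0.00 Y12.00 E0.9814
G1 X-6.00 Y10.39 E1.0905
G1 X-10.39 Y6.00 E1.1995
G1 X-12.00 Y0.00 E1.3085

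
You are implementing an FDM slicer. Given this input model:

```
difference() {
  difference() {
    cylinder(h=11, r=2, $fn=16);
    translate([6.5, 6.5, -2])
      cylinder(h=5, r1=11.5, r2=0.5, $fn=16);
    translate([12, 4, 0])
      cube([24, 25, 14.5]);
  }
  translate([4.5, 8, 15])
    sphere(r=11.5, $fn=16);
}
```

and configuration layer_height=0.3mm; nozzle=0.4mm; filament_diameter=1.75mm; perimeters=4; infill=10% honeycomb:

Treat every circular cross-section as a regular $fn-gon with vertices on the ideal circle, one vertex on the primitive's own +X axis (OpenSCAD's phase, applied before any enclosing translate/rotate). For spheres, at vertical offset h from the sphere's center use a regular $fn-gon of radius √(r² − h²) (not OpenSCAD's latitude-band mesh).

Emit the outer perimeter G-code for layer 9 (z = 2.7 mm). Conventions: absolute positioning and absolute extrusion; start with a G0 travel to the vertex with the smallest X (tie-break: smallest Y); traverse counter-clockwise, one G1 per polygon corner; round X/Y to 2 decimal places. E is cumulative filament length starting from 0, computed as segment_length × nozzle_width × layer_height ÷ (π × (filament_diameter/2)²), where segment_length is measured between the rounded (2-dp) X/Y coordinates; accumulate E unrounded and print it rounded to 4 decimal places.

At z = 2.7 mm: the cylinder: section is a regular 16-gon, circumradius r=2; the cone at (6.5, 6.5) contributes a regular 16-gon of circumradius 1.160 (interpolated between r1=11.5 and r2=0.5 at t=0.940); the cube at (12, 4) (footprint 24×25) is included at this height; Subtracting the remaining from the first: starting from the r=2 cylinder, the cone at (6.5, 6.5) misses the remaining region (no effect); the 24×25 cube at (12, 4) misses the remaining region (no effect) — 1 connected region; the sphere at (4.5, 8) does not reach this height (|z−center|=12.300 > r=11.5); Taking the first minus the rest: none of the subtracted shapes is present at this height, so the result so far is unchanged — 1 connected region. The outline is a single polygon with 16 vertices. Extrusion per mm of travel: 0.4 × 0.3 / (π × 0.875²) = 0.049890. Accumulating E over each segment gives final E = 0.6231.

G0 X-2.00 Y0.00 Z2.70
G1 X-1.85 Y-0.77 E0.0391
G1 X-1.41 Y-1.41 E0.0779
G1 X-0.77 Y-1.85 E0.1166
G1 X0.00 Y-2.00 E0.1558
G1 X0.77 Y-1.85 E0.1949
G1 X1.41 Y-1.41 E0.2337
G1 X1.85 Y-0.77 E0.2724
G1 X2.00 Y0.00 E0.3115
G1 X1.85 Y0.77 E0.3507
G1 X1.41 Y1.41 E0.3894
G1 X0.77 Y1.85 E0.4282
G1 X0.00 Y2.00 E0.4673
G1 X-0.77 Y1.85 E0.5064
G1 X-1.41 Y1.41 E0.5452
G1 X-1.85 Y0.77 E0.5839
G1 X-2.00 Y0.00 E0.6231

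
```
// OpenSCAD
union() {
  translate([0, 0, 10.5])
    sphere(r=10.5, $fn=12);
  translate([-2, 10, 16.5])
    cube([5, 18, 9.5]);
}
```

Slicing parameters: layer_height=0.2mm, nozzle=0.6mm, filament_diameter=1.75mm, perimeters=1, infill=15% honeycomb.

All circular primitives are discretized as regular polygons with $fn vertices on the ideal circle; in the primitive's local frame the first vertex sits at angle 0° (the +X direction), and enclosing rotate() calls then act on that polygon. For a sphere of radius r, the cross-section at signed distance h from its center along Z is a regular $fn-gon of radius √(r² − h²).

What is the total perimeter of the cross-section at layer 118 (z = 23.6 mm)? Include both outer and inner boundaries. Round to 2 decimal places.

46.00 mm

At z = 23.6 mm: the sphere does not reach this height (|z−center|=13.100 > r=10.5); the cube at (-2, 10) is present — its section is the full 5×18 rectangle (perimeter 46.00 mm); Combining (union): only the 5×18 cube at (-2, 10) is present, so the union is just that shape — boundary = 46.00 mm. Overall, the cross-section is a single solid region. Total boundary length (outer) = 46.00 mm.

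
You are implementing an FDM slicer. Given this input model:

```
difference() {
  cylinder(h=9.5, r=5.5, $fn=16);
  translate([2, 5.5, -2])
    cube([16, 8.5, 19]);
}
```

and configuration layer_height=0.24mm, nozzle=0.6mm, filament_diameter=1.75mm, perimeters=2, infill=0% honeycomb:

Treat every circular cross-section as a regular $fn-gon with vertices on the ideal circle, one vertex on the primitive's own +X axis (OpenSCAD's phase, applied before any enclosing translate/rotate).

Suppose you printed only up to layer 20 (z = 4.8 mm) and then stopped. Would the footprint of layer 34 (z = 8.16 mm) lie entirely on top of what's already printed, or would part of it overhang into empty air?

entirely on top

Compare the two slices. At z = 4.8: the r=5.5 cylinder gives a regular 16-gon of circumradius 5.5 (constant along its height) (area = (16/2)·5.500²·sin(360°/16) = 92.61 mm²); the cube at (2, 5.5) is present — its section is the full 16×8.5 rectangle (area 136.00 mm²); Subtracting the remaining from the first: starting from the r=5.5 cylinder (92.61 mm²), the 16×8.5 cube at (2, 5.5) misses the remaining region (no effect) — area = 92.61 mm². At z = 8.16: the r=5.5 cylinder contributes a regular 16-gon of circumradius 5.5 (area = (16/2)·5.500²·sin(360°/16) = 92.61 mm²); the cube at (2, 5.5) is present — its section is the full 16×8.5 rectangle (area 136.00 mm²); After the difference (first − rest): starting from the r=5.5 cylinder (92.61 mm²), the 16×8.5 cube at (2, 5.5) misses the remaining region (no effect) — area = 92.61 mm². Checking containment: the cross-section at z = 8.16 is a subset of the cross-section at z = 4.8.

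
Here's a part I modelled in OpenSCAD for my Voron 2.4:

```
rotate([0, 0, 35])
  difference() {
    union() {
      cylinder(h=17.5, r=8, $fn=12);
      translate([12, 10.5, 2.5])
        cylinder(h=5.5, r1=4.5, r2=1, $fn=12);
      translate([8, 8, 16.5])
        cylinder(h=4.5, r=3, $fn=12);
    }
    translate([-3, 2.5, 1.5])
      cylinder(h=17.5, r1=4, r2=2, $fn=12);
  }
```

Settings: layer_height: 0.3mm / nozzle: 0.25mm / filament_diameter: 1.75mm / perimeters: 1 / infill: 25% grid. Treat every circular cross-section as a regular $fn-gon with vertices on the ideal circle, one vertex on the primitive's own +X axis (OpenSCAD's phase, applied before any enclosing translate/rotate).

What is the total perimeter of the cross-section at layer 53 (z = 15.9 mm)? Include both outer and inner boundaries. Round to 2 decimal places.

64.32 mm

At z = 15.9 mm: the r=8 cylinder contributes a regular 12-gon of circumradius 8 (perimeter = 2·12·8.000·sin(180°/12) = 49.69 mm); the cone at (12, 10.5) is absent (z outside [2.5, 8]); the cylinder at (8, 8) is not intersected at this z (z outside [16.5, 21]); Combining (union): only the r=8 cylinder is present, so the union is just that shape — boundary = 49.69 mm; the cone at (-3, 2.5) (r1=4→r2=2) has section circumradius 2.354 here — a regular 12-gon (perimeter = 2·12·2.354·sin(180°/12) = 14.62 mm); Taking the first minus the rest: starting from that combined region, the cone at (-3, 2.5) lies wholly inside it (removes its full 16.63 mm² and its 14.62 mm outline becomes a hole wall) — boundary (outer + 1 inner loop) = 64.32 mm; (rotated 35° about Z; rotation is an isometry so areas/perimeters/island counts are preserved). Overall, the cross-section is one region with 1 hole. Total boundary length (outer + inner) = 64.32 mm.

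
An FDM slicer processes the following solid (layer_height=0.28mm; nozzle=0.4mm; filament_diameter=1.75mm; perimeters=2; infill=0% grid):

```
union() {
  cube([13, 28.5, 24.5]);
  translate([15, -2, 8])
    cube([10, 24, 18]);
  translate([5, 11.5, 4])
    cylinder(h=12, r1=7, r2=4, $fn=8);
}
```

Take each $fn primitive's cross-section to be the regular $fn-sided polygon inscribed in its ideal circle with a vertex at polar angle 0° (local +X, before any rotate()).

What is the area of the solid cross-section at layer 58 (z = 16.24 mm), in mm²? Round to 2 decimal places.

610.50 mm²

At z = 16.24 mm: the 13×28.5 cube contributes its full rectangle (area 370.50 mm²); the cube at (15, -2) (footprint 10×24) is included at this height (area 240.00 mm²); the cone at (5, 11.5) does not reach this height (z outside [4, 16]); Taking the union: the 2 present regions are separate (no shared area or edge), so areas and boundary lengths simply add and each stays a separate island — area = 610.50 mm². Overall, the cross-section has 2 separate islands. Net area = 610.50 mm².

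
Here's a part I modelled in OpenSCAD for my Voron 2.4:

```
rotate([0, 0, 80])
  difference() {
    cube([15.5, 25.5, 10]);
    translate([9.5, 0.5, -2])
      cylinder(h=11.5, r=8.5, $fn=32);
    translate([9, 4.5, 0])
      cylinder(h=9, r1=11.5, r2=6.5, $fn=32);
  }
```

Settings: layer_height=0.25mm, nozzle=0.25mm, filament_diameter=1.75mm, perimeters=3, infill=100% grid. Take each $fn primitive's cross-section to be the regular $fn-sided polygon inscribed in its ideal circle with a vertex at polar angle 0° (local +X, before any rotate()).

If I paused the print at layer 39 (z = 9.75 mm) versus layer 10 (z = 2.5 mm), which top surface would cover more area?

Layer 39 (z = 9.75): the cube (footprint 15.5×25.5) is included at this height (area 395.25 mm²); the cylinder at (9.5, 0.5) is not intersected at this z (z outside [-2, 9.5]); the cone at (9, 4.5) is absent (z outside [0, 9]); Subtracting the remaining from the first: none of the subtracted shapes is present at this height, so the 15.5×25.5 cube is unchanged — area = 395.25 mm²; (rotated 80° about Z; rotation is an isometry so areas/perimeters/island counts are preserved). So its area = 395.25 mm². Layer 10 (z = 2.5): the cube is present — its section is the full 15.5×25.5 rectangle (area 395.25 mm²); the cylinder at (9.5, 0.5): section is a regular 32-gon, circumradius r=8.5 (area = (32/2)·8.500²·sin(360°/32) = 225.52 mm²); the cone at (9, 4.5) (r1=11.5→r2=6.5) has section circumradius 10.111 here — a regular 32-gon (area = (32/2)·10.111²·sin(360°/32) = 319.12 mm²); After the difference (first − rest): starting from the 15.5×25.5 cube (395.25 mm²), the r=8.5 cylinder at (9.5, 0.5) partially overlaps it — only the 109.81 mm² overlap (of its 225.52 mm²) is removed, clipping the outline; the cone at (9, 4.5) partially overlaps it — only the 97.05 mm² overlap (of its 319.12 mm²) is removed, clipping the outline — area = 188.39 mm²; (whole slice rotated 80° about Z — lengths, areas and connectivity unchanged). So its area = 188.39 mm². Layer 39 is larger (395.25 vs 188.39 mm²).

layer 39 (z = 9.75 mm)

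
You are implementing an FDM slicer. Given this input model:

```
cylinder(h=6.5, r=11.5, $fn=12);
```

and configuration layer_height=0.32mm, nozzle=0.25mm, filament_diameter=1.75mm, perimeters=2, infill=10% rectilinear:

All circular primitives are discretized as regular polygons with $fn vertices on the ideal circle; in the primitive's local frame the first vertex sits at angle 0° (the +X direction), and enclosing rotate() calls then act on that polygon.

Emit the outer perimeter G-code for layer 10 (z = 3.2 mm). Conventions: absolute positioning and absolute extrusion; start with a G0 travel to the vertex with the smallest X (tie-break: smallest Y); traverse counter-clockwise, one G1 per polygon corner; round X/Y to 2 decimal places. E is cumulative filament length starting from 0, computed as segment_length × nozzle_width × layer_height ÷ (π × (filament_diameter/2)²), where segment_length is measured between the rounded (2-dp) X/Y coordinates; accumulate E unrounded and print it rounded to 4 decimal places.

G0 X-11.50 Y0.00 Z3.20
G1 X-9.96 Y-5.75 E0.1980
G1 X-5.75 Y-9.96 E0.3960
G1 X0.00 Y-11.50 E0.5940
G1 X5.75 Y-9.96 E0.7920
G1 X9.96 Y-5.75 E0.9900
G1 X11.50 Y0.00 E1.1880
G1 X9.96 Y5.75 E1.3860
G1 X5.75 Y9.96 E1.5840
G1 X0.00 Y11.50 E1.7820
G1 X-5.75 Y9.96 E1.9800
G1 X-9.96 Y5.75 E2.1780
G1 X-11.50 Y0.00 E2.3760

At z = 3.2 mm: the r=11.5 cylinder gives a regular 12-gon of circumradius 11.5 (constant along its height). The outline is a single polygon with 12 vertices. Extrusion per mm of travel: 0.25 × 0.32 / (π × 0.875²) = 0.033260. Accumulating E over each segment gives final E = 2.3760.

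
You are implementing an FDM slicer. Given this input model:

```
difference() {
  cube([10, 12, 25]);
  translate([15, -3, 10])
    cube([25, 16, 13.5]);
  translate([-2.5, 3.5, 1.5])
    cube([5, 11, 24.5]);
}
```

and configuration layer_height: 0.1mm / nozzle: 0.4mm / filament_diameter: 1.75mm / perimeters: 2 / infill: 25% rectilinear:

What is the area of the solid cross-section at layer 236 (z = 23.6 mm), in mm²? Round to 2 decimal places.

98.75 mm²

At z = 23.6 mm: the cube (footprint 10×12) is included at this height (area 120.00 mm²); the cube at (15, -3) is absent (z outside [10, 23.5]); the 5×11 cube at (-2.5, 3.5) contributes its full rectangle (area 55.00 mm²); Subtracting the remaining from the first: starting from the 10×12 cube (120.00 mm²), the 5×11 cube at (-2.5, 3.5) partially overlaps it — only the 21.25 mm² overlap (of its 55.00 mm²) is removed, clipping the outline — area = 98.75 mm². Overall, the cross-section is a single solid region. Net area = 98.75 mm².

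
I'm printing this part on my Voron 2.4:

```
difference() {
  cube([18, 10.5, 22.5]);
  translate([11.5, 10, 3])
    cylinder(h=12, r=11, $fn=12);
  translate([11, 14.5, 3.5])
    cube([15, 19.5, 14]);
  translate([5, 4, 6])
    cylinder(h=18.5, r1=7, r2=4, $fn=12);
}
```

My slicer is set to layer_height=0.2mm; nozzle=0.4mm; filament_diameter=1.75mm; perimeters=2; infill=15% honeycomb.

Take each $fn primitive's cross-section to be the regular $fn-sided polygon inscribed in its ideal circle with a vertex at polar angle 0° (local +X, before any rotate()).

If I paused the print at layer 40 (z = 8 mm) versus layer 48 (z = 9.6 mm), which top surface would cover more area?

Layer 40 (z = 8): the cube (footprint 18×10.5) is included at this height (area 189.00 mm²); the r=11 cylinder at (11.5, 10) contributes a regular 12-gon of circumradius 11 (area = (12/2)·11.000²·sin(360°/12) = 363.00 mm²); the 15×19.5 cube at (11, 14.5) contributes its full rectangle (area 292.50 mm²); the cone at (5, 4) contributes a regular 12-gon of circumradius 6.676 (interpolated between r1=7 and r2=4 at t=0.108) (area = (12/2)·6.676²·sin(360°/12) = 133.69 mm²); Taking the first minus the rest: starting from the 18×10.5 cube (189.00 mm²), the r=11 cylinder at (11.5, 10) partially overlaps it — only the 161.21 mm² overlap (of its 363.00 mm²) is removed, clipping the outline; the 15×19.5 cube at (11, 14.5) misses the remaining region (no effect); the cone at (5, 4) partially overlaps it — only the 25.10 mm² overlap (of its 133.69 mm²) is removed, clipping the outline — area = 2.69 mm². So its area = 2.69 mm². Layer 48 (z = 9.6): the cube (footprint 18×10.5) is included at this height (area 189.00 mm²); the cylinder at (11.5, 10): section is a regular 12-gon, circumradius r=11 (area = (12/2)·11.000²·sin(360°/12) = 363.00 mm²); the 15×19.5 cube at (11, 14.5) contributes its full rectangle (area 292.50 mm²); the cone at (5, 4): at t=0.195 of its height the radius interpolates to r₁+(r₂−r₁)t = 6.416, giving a regular 12-gon of that circumradius (area = (12/2)·6.416²·sin(360°/12) = 123.50 mm²); Subtracting the remaining from the first: starting from the 18×10.5 cube (189.00 mm²), the r=11 cylinder at (11.5, 10) partially overlaps it — only the 161.21 mm² overlap (of its 363.00 mm²) is removed, clipping the outline; the 15×19.5 cube at (11, 14.5) misses the remaining region (no effect); the cone at (5, 4) partially overlaps it — only the 24.78 mm² overlap (of its 123.50 mm²) is removed, clipping the outline — area = 3.01 mm². So its area = 3.01 mm². Layer 48 is larger (3.01 vs 2.69 mm²).

layer 48 (z = 9.6 mm)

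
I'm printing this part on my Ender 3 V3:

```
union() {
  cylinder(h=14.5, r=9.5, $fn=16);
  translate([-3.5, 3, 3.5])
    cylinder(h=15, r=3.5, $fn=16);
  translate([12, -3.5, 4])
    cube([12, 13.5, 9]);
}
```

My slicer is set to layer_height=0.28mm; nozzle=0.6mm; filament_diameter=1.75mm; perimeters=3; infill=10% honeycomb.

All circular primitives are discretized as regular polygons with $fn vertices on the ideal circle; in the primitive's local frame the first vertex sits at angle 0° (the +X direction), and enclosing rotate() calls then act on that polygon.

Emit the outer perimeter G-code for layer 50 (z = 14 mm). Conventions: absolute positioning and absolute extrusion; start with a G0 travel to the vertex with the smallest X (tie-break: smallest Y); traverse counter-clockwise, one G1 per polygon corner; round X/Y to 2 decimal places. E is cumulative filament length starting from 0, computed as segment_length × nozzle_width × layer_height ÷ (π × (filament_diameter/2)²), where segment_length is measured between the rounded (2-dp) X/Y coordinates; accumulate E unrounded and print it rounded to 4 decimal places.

G0 X-9.50 Y0.00 Z14.00
G1 X-8.78 Y-3.64 E0.2592
G1 X-6.72 Y-6.72 E0.5180
G1 X-3.64 Y-8.78 E0.7768
G1 X0.00 Y-9.50 E1.0359
G1 X3.64 Y-8.78 E1.2951
G1 X6.72 Y-6.72 E1.5539
G1 X8.78 Y-3.64 E1.8127
G1 X9.50 Y0.00 E2.0719
G1 X8.78 Y3.64 E2.3311
G1 X6.72 Y6.72 E2.5899
G1 X3.64 Y8.78 E2.8487
G1 X0.00 Y9.50 E3.1078
G1 X-3.64 Y8.78 E3.3670
G1 X-6.72 Y6.72 E3.6258
G1 X-8.78 Y3.64 E3.8846
G1 X-9.50 Y0.00 E4.1438

At z = 14 mm: the r=9.5 cylinder contributes a regular 16-gon of circumradius 9.5; the r=3.5 cylinder at (-3.5, 3) contributes a regular 16-gon of circumradius 3.5; the cube at (12, -3.5) does not reach this height (z outside [4, 13]); Merging all regions: the r=3.5 cylinder at (-3.5, 3) lies entirely inside the r=9.5 cylinder, so the union is just the r=9.5 cylinder — 1 connected region. The outline is a single polygon with 16 vertices. Extrusion per mm of travel: 0.6 × 0.28 / (π × 0.875²) = 0.069846. Accumulating E over each segment gives final E = 4.1438.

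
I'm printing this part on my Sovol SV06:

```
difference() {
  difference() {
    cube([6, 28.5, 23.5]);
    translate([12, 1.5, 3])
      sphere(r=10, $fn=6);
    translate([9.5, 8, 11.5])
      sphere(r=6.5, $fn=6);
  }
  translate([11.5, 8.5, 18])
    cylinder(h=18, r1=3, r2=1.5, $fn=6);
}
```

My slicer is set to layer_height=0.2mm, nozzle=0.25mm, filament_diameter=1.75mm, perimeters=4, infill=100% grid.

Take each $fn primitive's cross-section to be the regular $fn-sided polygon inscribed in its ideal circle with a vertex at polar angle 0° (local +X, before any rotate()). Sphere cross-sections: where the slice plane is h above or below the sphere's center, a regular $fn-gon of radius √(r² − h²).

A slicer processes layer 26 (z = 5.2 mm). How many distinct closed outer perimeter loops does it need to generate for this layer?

1

At z = 5.2 mm: the 6×28.5 cube contributes its full rectangle; the r=10 sphere at (12, 1.5) slices to a regular 6-gon of circumradius 9.755 (√(r²−h²) with h=2.2 from center); the r=6.5 sphere at (9.5, 8) slices to a regular 6-gon of circumradius 1.600 (√(r²−h²) with h=6.3 from center); Taking the first minus the rest: starting from the 6×28.5 cube, the r=10 sphere at (12, 1.5) partially overlaps it — only the 17.19 mm² overlap (of its 247.23 mm²) is removed, clipping the outline; the r=6.5 sphere at (9.5, 8) misses the remaining region (no effect) — 1 connected region; the cone at (11.5, 8.5) is absent (z outside [18, 36]); Subtracting the remaining from the first: none of the subtracted shapes is present at this height, so the result so far is unchanged — 1 connected region. The result has 1 disconnected region.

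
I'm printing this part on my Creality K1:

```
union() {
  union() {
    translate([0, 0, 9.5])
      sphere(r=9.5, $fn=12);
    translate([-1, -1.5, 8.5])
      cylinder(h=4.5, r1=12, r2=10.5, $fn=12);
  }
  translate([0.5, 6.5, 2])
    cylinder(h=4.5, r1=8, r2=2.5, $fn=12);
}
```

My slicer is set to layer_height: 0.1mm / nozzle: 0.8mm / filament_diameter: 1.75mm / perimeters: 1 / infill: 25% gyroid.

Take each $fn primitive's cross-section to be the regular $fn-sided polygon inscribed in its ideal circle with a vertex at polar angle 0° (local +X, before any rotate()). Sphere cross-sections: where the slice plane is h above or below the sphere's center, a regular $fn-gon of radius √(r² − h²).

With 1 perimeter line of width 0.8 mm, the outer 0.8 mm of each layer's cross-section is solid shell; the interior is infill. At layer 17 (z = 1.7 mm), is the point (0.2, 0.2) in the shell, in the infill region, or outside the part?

infill

At z = 1.7 mm: the r=9.5 sphere slices to a regular 12-gon of circumradius 5.423 (√(r²−h²) with h=7.8 from center); the cone at (-1, -1.5) is absent (z outside [8.5, 13]); Merging all regions: only the r=9.5 sphere is present, so the union is just that shape — 1 connected region; the cone at (0.5, 6.5) does not reach this height (z outside [2, 6.5]); Combining (union): only that combined region is present, so the union is just that shape — 1 connected region. Overall, the cross-section is a single solid region. The nearest boundary edge runs (4.70, 2.71)→(2.71, 4.70); distance from the point to it = 4.96 mm. The point is inside the cross-section and 4.96 mm from the nearest boundary — more than the 0.8 mm shell width (1 × 0.8), so it's in the infill interior.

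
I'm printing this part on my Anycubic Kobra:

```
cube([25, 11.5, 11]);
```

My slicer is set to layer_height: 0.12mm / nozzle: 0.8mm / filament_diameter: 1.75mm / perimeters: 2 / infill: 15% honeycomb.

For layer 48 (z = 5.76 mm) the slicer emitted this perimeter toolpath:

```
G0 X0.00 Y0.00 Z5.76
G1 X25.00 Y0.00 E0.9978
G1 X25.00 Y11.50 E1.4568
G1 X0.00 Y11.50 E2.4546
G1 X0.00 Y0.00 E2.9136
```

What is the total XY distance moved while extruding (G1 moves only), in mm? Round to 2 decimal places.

Sum the Euclidean lengths of each G1 segment: total = 73.00 mm.

73.00 mm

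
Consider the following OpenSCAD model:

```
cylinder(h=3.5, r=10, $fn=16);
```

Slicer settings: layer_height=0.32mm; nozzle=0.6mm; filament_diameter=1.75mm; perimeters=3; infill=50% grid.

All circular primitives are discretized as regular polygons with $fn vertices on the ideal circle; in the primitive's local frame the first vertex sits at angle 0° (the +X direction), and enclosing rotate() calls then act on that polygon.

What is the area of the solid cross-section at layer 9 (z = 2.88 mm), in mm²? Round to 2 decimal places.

306.15 mm²

At z = 2.88 mm: the r=10 cylinder gives a regular 16-gon of circumradius 10 (constant along its height) (area = (16/2)·10.000²·sin(360°/16) = 306.15 mm²). Overall, the cross-section is a single solid region. Net area = 306.15 mm².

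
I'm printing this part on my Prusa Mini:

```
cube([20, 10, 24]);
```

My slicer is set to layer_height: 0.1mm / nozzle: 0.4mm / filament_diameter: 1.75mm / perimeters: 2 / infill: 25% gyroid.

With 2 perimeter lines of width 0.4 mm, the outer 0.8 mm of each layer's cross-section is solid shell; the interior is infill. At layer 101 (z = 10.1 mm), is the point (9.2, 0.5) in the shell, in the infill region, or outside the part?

At z = 10.1 mm: the 20×10 cube contributes its full rectangle. Overall, the cross-section is a single solid region. The nearest boundary edge runs (0.00, 0.00)→(20.00, 0.00); distance from the point to it = 0.50 mm. The point is inside the cross-section, 0.50 mm from the nearest boundary — within the 0.8 mm shell band (2 × 0.4).

shell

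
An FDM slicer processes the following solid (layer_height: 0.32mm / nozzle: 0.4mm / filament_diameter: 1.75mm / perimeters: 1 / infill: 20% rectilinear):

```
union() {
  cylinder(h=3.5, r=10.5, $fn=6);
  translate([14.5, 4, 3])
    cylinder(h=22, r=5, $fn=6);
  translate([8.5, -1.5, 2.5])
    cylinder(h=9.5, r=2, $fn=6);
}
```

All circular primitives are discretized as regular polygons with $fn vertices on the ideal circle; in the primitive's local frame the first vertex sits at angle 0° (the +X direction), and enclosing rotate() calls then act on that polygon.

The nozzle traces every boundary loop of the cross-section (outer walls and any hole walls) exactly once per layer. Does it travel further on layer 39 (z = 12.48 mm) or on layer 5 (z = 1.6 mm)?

Layer 39 (z = 12.48): the cylinder does not reach this height (z outside [0, 3.5]); the r=5 cylinder at (14.5, 4) contributes a regular 6-gon of circumradius 5 (perimeter = 2·6·5.000·sin(180°/6) = 30.00 mm); the cylinder at (8.5, -1.5) is not intersected at this z (z outside [2.5, 12]); Taking the union: only the r=5 cylinder at (14.5, 4) is present, so the union is just that shape — boundary = 30.00 mm. So its perimeter = 30.00 mm. Layer 5 (z = 1.6): the r=10.5 cylinder contributes a regular 6-gon of circumradius 10.5 (perimeter = 2·6·10.500·sin(180°/6) = 63.00 mm); the cylinder at (14.5, 4) is not intersected at this z (z outside [3, 25]); the cylinder at (8.5, -1.5) is not intersected at this z (z outside [2.5, 12]); Merging all regions: only the r=10.5 cylinder is present, so the union is just that shape — boundary = 63.00 mm. So its perimeter = 63.00 mm. Layer 5 is larger (63.00 vs 30.00 mm).

layer 5 (z = 1.6 mm)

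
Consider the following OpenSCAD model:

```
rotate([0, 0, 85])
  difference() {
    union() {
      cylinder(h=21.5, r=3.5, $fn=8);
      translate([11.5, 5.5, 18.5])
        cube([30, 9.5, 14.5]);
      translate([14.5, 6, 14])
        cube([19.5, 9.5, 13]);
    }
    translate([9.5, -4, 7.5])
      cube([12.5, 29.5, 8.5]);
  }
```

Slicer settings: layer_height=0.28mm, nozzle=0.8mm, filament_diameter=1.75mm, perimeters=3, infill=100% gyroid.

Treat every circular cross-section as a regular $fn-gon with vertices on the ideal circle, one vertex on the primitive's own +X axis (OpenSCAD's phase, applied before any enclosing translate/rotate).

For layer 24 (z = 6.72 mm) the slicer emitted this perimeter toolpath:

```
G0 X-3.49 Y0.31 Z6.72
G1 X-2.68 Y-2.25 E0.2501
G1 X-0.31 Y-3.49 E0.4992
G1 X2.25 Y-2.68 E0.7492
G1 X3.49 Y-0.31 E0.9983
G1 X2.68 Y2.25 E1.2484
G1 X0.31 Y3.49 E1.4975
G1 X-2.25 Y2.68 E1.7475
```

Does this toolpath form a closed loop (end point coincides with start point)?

no

Start point (G0): (-3.49, 0.31). End point (last G1): the path does not return to the start — open.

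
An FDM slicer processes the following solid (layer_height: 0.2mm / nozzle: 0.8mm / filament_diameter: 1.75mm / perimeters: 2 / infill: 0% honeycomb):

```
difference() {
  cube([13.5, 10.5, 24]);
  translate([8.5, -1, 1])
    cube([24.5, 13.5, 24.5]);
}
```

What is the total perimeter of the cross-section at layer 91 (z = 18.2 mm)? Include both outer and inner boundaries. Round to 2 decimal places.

At z = 18.2 mm: the 13.5×10.5 cube contributes its full rectangle (perimeter 48.00 mm); the 24.5×13.5 cube at (8.5, -1) contributes its full rectangle (perimeter 76.00 mm); Subtracting the remaining from the first: starting from the 13.5×10.5 cube, the 24.5×13.5 cube at (8.5, -1) partially overlaps it — only the 52.50 mm² overlap (of its 330.75 mm²) is removed, clipping the outline — boundary = 38.00 mm. Overall, the cross-section is a single solid region. Total boundary length (outer) = 38.00 mm.

38.00 mm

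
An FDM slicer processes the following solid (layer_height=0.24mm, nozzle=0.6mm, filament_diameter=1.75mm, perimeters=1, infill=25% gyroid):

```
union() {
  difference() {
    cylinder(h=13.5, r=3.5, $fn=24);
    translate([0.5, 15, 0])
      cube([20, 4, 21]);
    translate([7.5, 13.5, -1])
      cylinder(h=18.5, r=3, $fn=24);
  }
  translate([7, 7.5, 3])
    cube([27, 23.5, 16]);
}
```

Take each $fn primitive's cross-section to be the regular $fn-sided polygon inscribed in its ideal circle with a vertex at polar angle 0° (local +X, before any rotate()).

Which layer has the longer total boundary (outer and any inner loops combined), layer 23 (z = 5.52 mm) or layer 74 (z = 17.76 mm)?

layer 23 (z = 5.52 mm)

Layer 23 (z = 5.52): the cylinder: section is a regular 24-gon, circumradius r=3.5 (perimeter = 2·24·3.500·sin(180°/24) = 21.93 mm); the 20×4 cube at (0.5, 15) contributes its full rectangle (perimeter 48.00 mm); the r=3 cylinder at (7.5, 13.5) gives a regular 24-gon of circumradius 3 (constant along its height) (perimeter = 2·24·3.000·sin(180°/24) = 18.80 mm); Subtracting the remaining from the first: starting from the r=3.5 cylinder, the 20×4 cube at (0.5, 15) misses the remaining region (no effect); the r=3 cylinder at (7.5, 13.5) misses the remaining region (no effect) — boundary = 21.93 mm; the 27×23.5 cube at (7, 7.5) contributes its full rectangle (perimeter 101.00 mm); Taking the union: the 2 present regions are separate (no shared area or edge), so areas and boundary lengths simply add and each stays a separate island — boundary = 122.93 mm. So its perimeter = 122.93 mm. Layer 74 (z = 17.76): the cylinder is not intersected at this z (z outside [0, 13.5]); the cube at (0.5, 15) (footprint 20×4) is included at this height (perimeter 48.00 mm); the cylinder at (7.5, 13.5) does not reach this height (z outside [-1, 17.5]); Subtracting the remaining from the first: the first operand is absent here, so nothing remains; the cube at (7, 7.5) is present — its section is the full 27×23.5 rectangle (perimeter 101.00 mm); Merging all regions: only the 27×23.5 cube at (7, 7.5) is present, so the union is just that shape — boundary = 101.00 mm. So its perimeter = 101.00 mm. Layer 23 is larger (122.93 vs 101.00 mm).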